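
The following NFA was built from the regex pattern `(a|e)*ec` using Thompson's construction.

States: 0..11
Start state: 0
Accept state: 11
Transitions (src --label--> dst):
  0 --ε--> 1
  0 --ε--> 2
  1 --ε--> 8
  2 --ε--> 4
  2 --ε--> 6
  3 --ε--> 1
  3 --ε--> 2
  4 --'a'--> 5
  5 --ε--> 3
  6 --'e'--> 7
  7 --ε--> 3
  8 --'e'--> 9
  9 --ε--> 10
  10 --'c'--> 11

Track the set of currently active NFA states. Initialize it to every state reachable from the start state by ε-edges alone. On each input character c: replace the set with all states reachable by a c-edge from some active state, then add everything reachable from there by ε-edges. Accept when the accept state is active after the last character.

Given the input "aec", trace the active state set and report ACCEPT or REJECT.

start: ε-closure({0}) = {0,1,2,4,6,8}
'a' @ 1: {1,2,3,4,5,6,8}
'e' @ 2: {1,2,3,4,6,7,8,9,10}
'c' @ 3: {11}  (accept∈set)
after full input: {11}  (accept=11 in)

Answer: ACCEPT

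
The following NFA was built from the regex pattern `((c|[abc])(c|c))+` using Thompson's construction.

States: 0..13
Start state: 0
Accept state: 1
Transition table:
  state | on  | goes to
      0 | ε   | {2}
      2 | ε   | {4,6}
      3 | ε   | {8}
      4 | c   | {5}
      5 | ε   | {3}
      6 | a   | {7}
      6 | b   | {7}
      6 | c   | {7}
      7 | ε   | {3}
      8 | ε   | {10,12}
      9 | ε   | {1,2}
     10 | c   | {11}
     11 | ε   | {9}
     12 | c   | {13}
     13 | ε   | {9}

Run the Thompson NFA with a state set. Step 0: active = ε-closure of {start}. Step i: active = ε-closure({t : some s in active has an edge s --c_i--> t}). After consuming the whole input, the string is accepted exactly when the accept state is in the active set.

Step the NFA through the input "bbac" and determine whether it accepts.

Answer: REJECT

Trace:
start: ε-closure({0}) = {0,2,4,6}
'b' @ 1: {3,7,8,10,12}
'b' @ 2: {}  — no active states
rest 'ac' ignored (set empty)
after full input: {}  (accept=1 not in)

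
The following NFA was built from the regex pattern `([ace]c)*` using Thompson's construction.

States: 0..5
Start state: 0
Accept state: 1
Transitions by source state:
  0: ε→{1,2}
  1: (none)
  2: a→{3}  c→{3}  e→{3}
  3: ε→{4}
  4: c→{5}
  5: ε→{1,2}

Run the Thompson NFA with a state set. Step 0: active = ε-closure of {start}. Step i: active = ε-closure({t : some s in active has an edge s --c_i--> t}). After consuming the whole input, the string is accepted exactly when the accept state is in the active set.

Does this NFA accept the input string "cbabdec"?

Answer: REJECT

Steps:
S₀ = ε-closure({0}) = {0,1,2}
'c' @ 1: {3,4}
'b' @ 2: {}  — state set empty
rest 'abdec' ignored (set empty)
end set {} — state 1 not in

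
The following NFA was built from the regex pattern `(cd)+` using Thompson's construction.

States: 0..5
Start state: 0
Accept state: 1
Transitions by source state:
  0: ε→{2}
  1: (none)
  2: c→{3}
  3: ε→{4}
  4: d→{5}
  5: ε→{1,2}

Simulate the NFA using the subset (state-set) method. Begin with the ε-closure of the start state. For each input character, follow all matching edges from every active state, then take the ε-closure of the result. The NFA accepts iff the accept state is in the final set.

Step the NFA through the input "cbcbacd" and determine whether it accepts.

initial (ε-close {0}): {0,2}
'c' @ 1: {3,4}
'b' @ 2: {}  — state set empty
rest 'cbacd' ignored (set empty)
end set {} — state 1 not in

Answer: REJECT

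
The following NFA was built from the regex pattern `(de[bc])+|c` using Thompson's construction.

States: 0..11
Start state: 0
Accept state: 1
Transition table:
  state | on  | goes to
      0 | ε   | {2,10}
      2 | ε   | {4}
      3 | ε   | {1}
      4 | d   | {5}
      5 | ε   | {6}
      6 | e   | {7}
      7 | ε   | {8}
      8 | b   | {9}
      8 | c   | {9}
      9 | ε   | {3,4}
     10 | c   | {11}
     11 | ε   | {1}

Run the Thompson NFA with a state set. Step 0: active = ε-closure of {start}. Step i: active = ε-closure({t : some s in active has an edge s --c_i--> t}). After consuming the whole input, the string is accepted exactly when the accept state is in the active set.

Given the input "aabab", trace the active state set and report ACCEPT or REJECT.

initial (ε-close {0}): {0,2,4,10}
'a' @ 1: {}  — state set empty
rest 'abab' ignored (set empty)
end set {} — state 1 not in

Answer: REJECT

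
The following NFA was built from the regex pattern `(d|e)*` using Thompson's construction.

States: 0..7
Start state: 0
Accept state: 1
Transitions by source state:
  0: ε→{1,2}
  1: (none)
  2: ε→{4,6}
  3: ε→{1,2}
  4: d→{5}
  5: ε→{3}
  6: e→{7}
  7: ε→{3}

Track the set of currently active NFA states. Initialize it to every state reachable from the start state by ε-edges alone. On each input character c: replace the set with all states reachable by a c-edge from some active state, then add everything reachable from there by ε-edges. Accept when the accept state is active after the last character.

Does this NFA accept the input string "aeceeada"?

Answer: REJECT

Derivation:
initial (ε-close {0}): {0,1,2,4,6}
'a' @ 1: {}  — state set empty
rest 'eceeada' ignored (set empty)
final: {}; accept 1 not in set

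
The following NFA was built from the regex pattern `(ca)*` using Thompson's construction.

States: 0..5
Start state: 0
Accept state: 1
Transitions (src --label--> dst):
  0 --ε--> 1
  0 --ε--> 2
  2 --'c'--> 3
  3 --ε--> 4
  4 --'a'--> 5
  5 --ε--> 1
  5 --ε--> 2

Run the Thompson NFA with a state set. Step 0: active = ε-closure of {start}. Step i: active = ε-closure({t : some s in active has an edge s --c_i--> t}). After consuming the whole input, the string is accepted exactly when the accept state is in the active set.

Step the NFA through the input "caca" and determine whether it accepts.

initial (ε-close {0}): {0,1,2}
'c' @ 1: {3,4}
'a' @ 2: {1,2,5}  ✓accept
'c' @ 3: {3,4}
'a' @ 4: {1,2,5}  ✓accept
after full input: {1,2,5}  (accept=1 in)

Answer: ACCEPT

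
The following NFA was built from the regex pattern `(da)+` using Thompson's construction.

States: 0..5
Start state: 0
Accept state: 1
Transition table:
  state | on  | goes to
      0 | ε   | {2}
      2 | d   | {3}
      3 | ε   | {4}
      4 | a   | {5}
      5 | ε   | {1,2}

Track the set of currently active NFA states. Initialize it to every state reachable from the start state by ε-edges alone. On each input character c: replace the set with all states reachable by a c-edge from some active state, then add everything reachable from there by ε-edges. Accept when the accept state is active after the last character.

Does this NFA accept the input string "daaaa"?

start: ε-closure({0}) = {0,2}
'd' @ 1: {3,4}
'a' @ 2: {1,2,5}  [accepting]
'a' @ 3: {}  — dead — no transitions
rest 'aa' ignored (set empty)
after full input: {}  (accept=1 not in)

Answer: REJECT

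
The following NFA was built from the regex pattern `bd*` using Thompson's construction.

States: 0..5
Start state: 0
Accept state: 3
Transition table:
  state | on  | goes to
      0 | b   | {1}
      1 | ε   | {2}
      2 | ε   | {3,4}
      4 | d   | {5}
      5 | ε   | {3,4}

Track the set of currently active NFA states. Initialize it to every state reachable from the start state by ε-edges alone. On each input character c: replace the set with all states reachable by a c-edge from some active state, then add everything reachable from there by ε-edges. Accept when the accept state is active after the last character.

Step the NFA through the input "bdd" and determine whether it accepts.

initial (ε-close {0}): {0}
'b' @ 1: {1,2,3,4}  ✓accept
'd' @ 2: {3,4,5}  ✓accept
'd' @ 3: {3,4,5}  ✓accept
final: {3,4,5}; accept 3 in set

Answer: ACCEPT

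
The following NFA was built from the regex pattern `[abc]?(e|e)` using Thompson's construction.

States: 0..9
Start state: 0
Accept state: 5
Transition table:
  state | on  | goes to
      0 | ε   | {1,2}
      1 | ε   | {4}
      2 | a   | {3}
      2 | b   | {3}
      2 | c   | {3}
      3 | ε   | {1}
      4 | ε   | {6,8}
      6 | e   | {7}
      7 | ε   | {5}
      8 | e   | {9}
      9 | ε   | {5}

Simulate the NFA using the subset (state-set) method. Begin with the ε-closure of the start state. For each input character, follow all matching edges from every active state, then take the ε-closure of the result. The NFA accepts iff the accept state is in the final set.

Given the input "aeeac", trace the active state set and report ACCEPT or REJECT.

Answer: REJECT

Steps:
S₀ = ε-closure({0}) = {0,1,2,4,6,8}
'a' @ 1: {1,3,4,6,8}
'e' @ 2: {5,7,9}  (accept∈set)
'e' @ 3: {}  — dead — no transitions
rest 'ac' ignored (set empty)
after full input: {}  (accept=5 not in)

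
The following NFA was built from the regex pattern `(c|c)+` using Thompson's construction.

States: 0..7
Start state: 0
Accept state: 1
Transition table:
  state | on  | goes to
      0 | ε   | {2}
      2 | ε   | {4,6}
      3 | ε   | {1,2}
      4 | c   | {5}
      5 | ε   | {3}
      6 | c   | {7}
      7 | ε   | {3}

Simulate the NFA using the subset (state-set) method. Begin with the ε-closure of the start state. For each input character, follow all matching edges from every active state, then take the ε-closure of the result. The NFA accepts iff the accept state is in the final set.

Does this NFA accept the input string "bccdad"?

S₀ = ε-closure({0}) = {0,2,4,6}
'b' @ 1: {}  — state set empty
rest 'ccdad' ignored (set empty)
after full input: {}  (accept=1 not in)

Answer: REJECT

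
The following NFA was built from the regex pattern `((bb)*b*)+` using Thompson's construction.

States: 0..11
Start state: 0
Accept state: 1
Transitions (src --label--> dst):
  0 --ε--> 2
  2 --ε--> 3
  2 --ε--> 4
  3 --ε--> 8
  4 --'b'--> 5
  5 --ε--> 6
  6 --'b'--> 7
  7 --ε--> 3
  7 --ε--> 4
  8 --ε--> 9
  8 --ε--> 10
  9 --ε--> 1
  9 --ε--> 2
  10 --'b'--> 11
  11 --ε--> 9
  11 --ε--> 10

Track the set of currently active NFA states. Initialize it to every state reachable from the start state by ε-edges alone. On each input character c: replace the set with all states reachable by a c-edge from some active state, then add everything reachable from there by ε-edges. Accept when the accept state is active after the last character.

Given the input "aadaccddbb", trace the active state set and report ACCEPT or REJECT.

Answer: REJECT

Trace:
start: ε-closure({0}) = {0,1,2,3,4,8,9,10}
'a' @ 1: {}  — state set empty
rest 'adaccddbb' ignored (set empty)
final: {}; accept 1 not in set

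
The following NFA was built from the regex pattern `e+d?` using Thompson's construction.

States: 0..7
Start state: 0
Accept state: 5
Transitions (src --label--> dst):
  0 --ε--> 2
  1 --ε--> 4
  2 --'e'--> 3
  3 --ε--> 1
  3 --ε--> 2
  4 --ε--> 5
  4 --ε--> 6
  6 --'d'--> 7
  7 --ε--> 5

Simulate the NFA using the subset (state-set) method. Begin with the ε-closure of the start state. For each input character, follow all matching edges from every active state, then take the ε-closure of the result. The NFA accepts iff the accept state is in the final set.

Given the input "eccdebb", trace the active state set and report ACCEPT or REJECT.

initial (ε-close {0}): {0,2}
'e' @ 1: {1,2,3,4,5,6}  ✓accept
'c' @ 2: {}  — no active states
rest 'cdebb' ignored (set empty)
after full input: {}  (accept=5 not in)

Answer: REJECT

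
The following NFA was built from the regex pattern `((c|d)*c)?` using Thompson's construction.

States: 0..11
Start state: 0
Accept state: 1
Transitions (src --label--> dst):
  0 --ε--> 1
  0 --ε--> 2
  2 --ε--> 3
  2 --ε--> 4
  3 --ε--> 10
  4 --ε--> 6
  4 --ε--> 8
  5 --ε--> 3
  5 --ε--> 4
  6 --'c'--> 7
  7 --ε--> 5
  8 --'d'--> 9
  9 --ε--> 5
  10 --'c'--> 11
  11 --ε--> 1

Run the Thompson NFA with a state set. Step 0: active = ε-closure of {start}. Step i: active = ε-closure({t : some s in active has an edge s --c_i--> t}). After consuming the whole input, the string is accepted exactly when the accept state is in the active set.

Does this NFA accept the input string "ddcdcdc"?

start: ε-closure({0}) = {0,1,2,3,4,6,8,10}
'd' @ 1: {3,4,5,6,8,9,10}
'd' @ 2: {3,4,5,6,8,9,10}
'c' @ 3: {1,3,4,5,6,7,8,10,11}  [accepting]
'd' @ 4: {3,4,5,6,8,9,10}
'c' @ 5: {1,3,4,5,6,7,8,10,11}  [accepting]
'd' @ 6: {3,4,5,6,8,9,10}
'c' @ 7: {1,3,4,5,6,7,8,10,11}  [accepting]
final: {1,3,4,5,6,7,8,10,11}; accept 1 in set

Answer: ACCEPT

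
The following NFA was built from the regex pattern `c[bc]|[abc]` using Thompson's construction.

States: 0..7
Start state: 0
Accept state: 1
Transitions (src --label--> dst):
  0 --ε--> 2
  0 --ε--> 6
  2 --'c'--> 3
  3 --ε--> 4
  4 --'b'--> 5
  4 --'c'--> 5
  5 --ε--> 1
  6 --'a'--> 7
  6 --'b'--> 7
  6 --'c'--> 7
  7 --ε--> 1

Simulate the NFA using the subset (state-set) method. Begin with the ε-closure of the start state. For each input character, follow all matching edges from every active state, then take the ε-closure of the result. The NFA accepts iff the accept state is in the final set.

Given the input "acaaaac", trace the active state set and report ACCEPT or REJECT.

start: ε-closure({0}) = {0,2,6}
'a' @ 1: {1,7}  ✓accept
'c' @ 2: {}  — no active states
rest 'aaaac' ignored (set empty)
final: {}; accept 1 not in set

Answer: REJECT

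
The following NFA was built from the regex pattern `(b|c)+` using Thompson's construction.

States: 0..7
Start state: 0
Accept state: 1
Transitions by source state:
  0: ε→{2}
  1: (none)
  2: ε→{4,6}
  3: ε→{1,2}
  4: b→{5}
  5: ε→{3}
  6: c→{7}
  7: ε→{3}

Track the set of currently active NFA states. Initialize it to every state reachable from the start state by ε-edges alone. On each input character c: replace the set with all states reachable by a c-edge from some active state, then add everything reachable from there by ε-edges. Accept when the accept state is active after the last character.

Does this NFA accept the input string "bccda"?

start: ε-closure({0}) = {0,2,4,6}
'b' @ 1: {1,2,3,4,5,6}  [accepting]
'c' @ 2: {1,2,3,4,6,7}  [accepting]
'c' @ 3: {1,2,3,4,6,7}  [accepting]
'd' @ 4: {}  — no active states
rest 'a' ignored (set empty)
end set {} — state 1 not in

Answer: REJECT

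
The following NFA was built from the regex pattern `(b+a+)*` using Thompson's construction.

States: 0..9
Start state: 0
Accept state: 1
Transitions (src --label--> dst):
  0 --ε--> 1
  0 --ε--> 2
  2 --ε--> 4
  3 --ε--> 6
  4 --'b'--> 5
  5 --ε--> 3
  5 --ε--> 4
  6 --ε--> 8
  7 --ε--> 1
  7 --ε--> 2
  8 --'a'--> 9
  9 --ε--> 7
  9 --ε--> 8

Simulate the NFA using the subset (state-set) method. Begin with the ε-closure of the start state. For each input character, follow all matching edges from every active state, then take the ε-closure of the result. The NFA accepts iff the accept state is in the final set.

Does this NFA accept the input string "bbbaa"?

S₀ = ε-closure({0}) = {0,1,2,4}
'b' @ 1: {3,4,5,6,8}
'b' @ 2: {3,4,5,6,8}
'b' @ 3: {3,4,5,6,8}
'a' @ 4: {1,2,4,7,8,9}  ✓accept
'a' @ 5: {1,2,4,7,8,9}  ✓accept
end set {1,2,4,7,8,9} — state 1 in

Answer: ACCEPT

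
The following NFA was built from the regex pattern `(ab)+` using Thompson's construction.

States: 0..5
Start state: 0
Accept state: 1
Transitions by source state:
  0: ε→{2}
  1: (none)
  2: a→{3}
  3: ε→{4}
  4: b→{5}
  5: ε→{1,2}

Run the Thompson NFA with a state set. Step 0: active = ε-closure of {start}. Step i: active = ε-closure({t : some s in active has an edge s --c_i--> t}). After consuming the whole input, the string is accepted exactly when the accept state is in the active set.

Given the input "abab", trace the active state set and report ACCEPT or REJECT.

start: ε-closure({0}) = {0,2}
'a' @ 1: {3,4}
'b' @ 2: {1,2,5}  [accepting]
'a' @ 3: {3,4}
'b' @ 4: {1,2,5}  [accepting]
end set {1,2,5} — state 1 in

Answer: ACCEPT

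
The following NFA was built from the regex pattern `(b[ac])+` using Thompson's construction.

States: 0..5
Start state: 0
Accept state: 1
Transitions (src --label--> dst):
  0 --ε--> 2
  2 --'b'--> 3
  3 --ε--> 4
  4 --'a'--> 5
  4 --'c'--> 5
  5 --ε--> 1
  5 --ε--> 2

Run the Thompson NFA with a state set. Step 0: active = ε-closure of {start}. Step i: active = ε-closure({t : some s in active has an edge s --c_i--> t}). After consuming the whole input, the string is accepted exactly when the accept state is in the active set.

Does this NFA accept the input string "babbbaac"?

S₀ = ε-closure({0}) = {0,2}
'b' @ 1: {3,4}
'a' @ 2: {1,2,5}  [accepting]
'b' @ 3: {3,4}
'b' @ 4: {}  — no active states
rest 'baac' ignored (set empty)
end set {} — state 1 not in

Answer: REJECT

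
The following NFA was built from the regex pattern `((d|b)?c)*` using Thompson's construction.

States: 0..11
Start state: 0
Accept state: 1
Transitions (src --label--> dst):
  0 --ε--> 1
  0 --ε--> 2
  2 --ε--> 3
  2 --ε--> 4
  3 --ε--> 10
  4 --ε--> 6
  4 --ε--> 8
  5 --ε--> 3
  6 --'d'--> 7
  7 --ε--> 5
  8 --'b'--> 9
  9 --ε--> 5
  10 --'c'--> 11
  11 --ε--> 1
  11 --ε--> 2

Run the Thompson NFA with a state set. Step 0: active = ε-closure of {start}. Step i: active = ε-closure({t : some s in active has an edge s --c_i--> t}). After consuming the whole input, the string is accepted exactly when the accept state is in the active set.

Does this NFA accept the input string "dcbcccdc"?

Answer: ACCEPT

Trace:
start: ε-closure({0}) = {0,1,2,3,4,6,8,10}
'd' @ 1: {3,5,7,10}
'c' @ 2: {1,2,3,4,6,8,10,11}  ✓accept
'b' @ 3: {3,5,9,10}
'c' @ 4: {1,2,3,4,6,8,10,11}  ✓accept
'c' @ 5: {1,2,3,4,6,8,10,11}  ✓accept
'c' @ 6: {1,2,3,4,6,8,10,11}  ✓accept
'd' @ 7: {3,5,7,10}
'c' @ 8: {1,2,3,4,6,8,10,11}  ✓accept
final: {1,2,3,4,6,8,10,11}; accept 1 in set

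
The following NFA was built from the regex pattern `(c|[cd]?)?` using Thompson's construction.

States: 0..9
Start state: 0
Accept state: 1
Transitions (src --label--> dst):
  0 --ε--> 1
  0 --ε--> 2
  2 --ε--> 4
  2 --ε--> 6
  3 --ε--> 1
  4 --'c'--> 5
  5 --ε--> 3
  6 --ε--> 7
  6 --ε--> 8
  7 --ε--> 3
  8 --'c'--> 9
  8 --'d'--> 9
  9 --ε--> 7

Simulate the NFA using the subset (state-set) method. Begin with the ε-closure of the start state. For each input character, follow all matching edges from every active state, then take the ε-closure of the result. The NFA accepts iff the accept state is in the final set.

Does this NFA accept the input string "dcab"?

initial (ε-close {0}): {0,1,2,3,4,6,7,8}
'd' @ 1: {1,3,7,9}  (accept∈set)
'c' @ 2: {}  — no active states
rest 'ab' ignored (set empty)
end set {} — state 1 not in

Answer: REJECT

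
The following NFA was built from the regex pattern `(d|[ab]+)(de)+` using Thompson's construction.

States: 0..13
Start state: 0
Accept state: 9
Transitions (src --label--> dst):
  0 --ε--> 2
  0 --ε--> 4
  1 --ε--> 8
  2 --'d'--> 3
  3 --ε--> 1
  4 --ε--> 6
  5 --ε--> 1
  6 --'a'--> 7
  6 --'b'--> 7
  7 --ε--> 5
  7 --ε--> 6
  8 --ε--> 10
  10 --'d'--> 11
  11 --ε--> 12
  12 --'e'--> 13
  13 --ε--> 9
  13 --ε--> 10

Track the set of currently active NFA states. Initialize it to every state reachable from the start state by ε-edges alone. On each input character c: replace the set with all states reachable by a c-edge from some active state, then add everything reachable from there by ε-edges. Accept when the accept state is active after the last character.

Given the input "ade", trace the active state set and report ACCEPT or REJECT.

Answer: ACCEPT

Trace:
S₀ = ε-closure({0}) = {0,2,4,6}
'a' @ 1: {1,5,6,7,8,10}
'd' @ 2: {11,12}
'e' @ 3: {9,10,13}  ✓accept
end set {9,10,13} — state 9 in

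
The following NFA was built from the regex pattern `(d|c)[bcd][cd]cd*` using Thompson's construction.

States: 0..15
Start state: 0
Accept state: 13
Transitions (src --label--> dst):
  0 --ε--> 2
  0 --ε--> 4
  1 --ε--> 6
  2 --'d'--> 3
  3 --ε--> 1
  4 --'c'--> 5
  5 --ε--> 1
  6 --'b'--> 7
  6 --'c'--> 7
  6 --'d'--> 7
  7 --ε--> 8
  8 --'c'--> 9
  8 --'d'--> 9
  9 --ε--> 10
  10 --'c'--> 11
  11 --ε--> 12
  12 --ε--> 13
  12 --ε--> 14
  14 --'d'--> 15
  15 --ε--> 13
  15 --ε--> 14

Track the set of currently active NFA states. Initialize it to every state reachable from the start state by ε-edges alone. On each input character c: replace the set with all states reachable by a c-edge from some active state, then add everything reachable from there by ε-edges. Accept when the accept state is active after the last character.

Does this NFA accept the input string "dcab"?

S₀ = ε-closure({0}) = {0,2,4}
'd' @ 1: {1,3,6}
'c' @ 2: {7,8}
'a' @ 3: {}  — dead — no transitions
rest 'b' ignored (set empty)
after full input: {}  (accept=13 not in)

Answer: REJECT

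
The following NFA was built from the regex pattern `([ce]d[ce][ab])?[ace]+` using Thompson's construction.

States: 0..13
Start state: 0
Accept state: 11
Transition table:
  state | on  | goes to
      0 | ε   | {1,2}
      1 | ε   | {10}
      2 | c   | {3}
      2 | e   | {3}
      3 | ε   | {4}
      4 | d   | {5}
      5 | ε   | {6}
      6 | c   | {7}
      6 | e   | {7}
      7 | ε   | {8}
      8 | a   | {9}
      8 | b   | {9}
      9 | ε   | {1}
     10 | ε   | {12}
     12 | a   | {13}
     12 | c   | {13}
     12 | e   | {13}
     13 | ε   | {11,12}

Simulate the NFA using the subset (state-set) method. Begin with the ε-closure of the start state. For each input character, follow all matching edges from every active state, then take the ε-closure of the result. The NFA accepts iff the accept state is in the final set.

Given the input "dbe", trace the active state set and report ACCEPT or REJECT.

start: ε-closure({0}) = {0,1,2,10,12}
'd' @ 1: {}  — no active states
rest 'be' ignored (set empty)
end set {} — state 11 not in

Answer: REJECT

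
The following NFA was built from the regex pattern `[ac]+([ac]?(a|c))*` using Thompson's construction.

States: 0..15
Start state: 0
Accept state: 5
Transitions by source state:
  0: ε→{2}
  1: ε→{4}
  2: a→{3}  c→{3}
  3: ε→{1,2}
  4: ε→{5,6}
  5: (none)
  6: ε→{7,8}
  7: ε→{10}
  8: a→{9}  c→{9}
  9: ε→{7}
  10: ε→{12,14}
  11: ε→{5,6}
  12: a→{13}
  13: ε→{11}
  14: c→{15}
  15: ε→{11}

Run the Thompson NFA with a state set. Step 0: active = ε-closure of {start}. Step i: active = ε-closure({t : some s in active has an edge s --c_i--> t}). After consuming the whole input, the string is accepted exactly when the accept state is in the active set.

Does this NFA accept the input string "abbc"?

start: ε-closure({0}) = {0,2}
'a' @ 1: {1,2,3,4,5,6,7,8,10,12,14}  (accept∈set)
'b' @ 2: {}  — dead — no transitions
rest 'bc' ignored (set empty)
final: {}; accept 5 not in set

Answer: REJECT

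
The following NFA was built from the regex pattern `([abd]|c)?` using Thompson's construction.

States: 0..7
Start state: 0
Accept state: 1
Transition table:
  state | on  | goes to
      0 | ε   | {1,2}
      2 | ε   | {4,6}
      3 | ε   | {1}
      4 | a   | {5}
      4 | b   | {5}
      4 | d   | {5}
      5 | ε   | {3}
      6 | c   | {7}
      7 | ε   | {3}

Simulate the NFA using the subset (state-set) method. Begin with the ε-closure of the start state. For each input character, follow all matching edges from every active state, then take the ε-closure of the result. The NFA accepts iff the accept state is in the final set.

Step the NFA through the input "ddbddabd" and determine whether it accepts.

Answer: REJECT

Steps:
start: ε-closure({0}) = {0,1,2,4,6}
'd' @ 1: {1,3,5}  (accept∈set)
'd' @ 2: {}  — no active states
rest 'bddabd' ignored (set empty)
final: {}; accept 1 not in set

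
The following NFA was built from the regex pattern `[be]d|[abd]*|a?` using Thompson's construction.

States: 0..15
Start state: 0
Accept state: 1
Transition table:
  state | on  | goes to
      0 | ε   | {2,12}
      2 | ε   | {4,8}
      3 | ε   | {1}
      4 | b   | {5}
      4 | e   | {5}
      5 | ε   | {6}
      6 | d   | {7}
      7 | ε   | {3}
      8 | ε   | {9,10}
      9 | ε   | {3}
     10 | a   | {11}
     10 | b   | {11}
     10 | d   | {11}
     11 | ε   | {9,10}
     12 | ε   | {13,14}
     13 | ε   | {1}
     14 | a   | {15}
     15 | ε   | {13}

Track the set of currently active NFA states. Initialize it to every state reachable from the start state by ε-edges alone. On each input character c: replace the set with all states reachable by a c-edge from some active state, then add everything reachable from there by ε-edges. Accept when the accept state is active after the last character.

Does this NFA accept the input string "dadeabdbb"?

initial (ε-close {0}): {0,1,2,3,4,8,9,10,12,13,14}
'd' @ 1: {1,3,9,10,11}  (accept∈set)
'a' @ 2: {1,3,9,10,11}  (accept∈set)
'd' @ 3: {1,3,9,10,11}  (accept∈set)
'e' @ 4: {}  — dead — no transitions
rest 'abdbb' ignored (set empty)
final: {}; accept 1 not in set

Answer: REJECT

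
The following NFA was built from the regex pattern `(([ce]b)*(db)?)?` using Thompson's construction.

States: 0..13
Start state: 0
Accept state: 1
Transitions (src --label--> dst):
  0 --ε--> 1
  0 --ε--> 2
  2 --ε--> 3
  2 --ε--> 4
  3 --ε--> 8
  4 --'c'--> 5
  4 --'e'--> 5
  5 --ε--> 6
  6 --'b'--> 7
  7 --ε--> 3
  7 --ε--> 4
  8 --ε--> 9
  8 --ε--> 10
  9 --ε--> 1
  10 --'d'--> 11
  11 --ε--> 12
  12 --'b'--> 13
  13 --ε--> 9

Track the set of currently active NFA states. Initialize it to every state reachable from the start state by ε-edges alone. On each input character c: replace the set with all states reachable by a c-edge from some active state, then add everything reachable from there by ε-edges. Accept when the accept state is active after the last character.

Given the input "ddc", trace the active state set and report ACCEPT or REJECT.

Answer: REJECT

Derivation:
S₀ = ε-closure({0}) = {0,1,2,3,4,8,9,10}
'd' @ 1: {11,12}
'd' @ 2: {}  — dead — no transitions
rest 'c' ignored (set empty)
end set {} — state 1 not in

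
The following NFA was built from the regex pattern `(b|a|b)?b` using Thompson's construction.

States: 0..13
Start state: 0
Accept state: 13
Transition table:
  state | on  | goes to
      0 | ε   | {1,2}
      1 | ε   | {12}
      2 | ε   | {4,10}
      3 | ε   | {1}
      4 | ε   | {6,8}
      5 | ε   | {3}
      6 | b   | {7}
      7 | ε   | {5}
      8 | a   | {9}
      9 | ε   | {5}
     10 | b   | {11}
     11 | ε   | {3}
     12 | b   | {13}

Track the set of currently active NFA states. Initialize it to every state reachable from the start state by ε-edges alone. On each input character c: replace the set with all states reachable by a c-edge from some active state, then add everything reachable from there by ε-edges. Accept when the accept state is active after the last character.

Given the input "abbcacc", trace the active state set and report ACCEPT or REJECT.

Answer: REJECT

Trace:
S₀ = ε-closure({0}) = {0,1,2,4,6,8,10,12}
'a' @ 1: {1,3,5,9,12}
'b' @ 2: {13}  [accepting]
'b' @ 3: {}  — dead — no transitions
rest 'cacc' ignored (set empty)
after full input: {}  (accept=13 not in)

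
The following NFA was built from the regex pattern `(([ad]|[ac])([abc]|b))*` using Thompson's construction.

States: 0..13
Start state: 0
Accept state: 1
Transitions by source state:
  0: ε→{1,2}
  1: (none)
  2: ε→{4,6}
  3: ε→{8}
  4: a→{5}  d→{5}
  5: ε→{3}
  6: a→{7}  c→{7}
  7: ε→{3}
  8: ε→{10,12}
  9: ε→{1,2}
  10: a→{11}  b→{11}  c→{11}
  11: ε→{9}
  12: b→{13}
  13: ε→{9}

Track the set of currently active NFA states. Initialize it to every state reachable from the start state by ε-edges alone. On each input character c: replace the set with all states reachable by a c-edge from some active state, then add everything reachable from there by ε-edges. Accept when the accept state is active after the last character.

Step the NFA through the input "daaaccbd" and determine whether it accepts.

Answer: REJECT

Derivation:
S₀ = ε-closure({0}) = {0,1,2,4,6}
'd' @ 1: {3,5,8,10,12}
'a' @ 2: {1,2,4,6,9,11}  (accept∈set)
'a' @ 3: {3,5,7,8,10,12}
'a' @ 4: {1,2,4,6,9,11}  (accept∈set)
'c' @ 5: {3,7,8,10,12}
'c' @ 6: {1,2,4,6,9,11}  (accept∈set)
'b' @ 7: {}  — dead — no transitions
rest 'd' ignored (set empty)
after full input: {}  (accept=1 not in)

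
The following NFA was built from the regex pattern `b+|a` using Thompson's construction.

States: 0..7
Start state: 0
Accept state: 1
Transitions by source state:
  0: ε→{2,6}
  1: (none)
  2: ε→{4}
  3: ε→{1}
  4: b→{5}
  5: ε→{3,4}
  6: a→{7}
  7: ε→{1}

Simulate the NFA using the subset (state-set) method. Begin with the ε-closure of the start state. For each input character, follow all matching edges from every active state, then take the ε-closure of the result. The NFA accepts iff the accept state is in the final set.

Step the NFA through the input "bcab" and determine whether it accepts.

Answer: REJECT

Derivation:
S₀ = ε-closure({0}) = {0,2,4,6}
'b' @ 1: {1,3,4,5}  (accept∈set)
'c' @ 2: {}  — dead — no transitions
rest 'ab' ignored (set empty)
end set {} — state 1 not in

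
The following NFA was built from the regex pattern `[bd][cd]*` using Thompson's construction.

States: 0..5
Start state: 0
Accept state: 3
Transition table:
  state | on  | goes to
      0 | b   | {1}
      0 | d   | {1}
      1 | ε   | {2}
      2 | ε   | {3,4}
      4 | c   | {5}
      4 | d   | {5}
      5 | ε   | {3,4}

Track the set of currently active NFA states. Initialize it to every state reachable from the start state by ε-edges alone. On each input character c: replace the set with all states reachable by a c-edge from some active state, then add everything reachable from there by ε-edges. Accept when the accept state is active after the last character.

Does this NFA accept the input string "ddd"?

S₀ = ε-closure({0}) = {0}
'd' @ 1: {1,2,3,4}  ✓accept
'd' @ 2: {3,4,5}  ✓accept
'd' @ 3: {3,4,5}  ✓accept
final: {3,4,5}; accept 3 in set

Answer: ACCEPT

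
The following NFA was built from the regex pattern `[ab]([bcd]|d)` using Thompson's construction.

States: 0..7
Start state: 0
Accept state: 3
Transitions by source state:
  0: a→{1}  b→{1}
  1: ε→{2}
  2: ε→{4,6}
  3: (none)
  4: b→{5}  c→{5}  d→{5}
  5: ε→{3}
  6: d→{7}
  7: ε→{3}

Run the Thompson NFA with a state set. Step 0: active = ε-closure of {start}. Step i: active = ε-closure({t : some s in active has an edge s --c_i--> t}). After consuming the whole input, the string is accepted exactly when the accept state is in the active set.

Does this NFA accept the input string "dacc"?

S₀ = ε-closure({0}) = {0}
'd' @ 1: {}  — no active states
rest 'acc' ignored (set empty)
final: {}; accept 3 not in set

Answer: REJECT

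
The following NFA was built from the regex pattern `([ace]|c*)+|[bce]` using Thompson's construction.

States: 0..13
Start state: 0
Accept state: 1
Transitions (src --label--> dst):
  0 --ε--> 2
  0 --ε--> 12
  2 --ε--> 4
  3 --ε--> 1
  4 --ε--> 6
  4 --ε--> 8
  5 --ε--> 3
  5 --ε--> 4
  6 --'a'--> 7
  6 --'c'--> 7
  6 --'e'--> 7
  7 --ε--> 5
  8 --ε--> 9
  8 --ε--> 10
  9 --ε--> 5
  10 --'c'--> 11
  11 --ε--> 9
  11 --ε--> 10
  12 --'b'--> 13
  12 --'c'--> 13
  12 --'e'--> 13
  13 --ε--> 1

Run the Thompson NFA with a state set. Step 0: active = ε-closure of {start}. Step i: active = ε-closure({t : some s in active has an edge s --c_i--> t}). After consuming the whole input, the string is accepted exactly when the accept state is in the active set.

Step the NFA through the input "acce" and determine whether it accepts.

Answer: ACCEPT

Derivation:
start: ε-closure({0}) = {0,1,2,3,4,5,6,8,9,10,12}
'a' @ 1: {1,3,4,5,6,7,8,9,10}  [accepting]
'c' @ 2: {1,3,4,5,6,7,8,9,10,11}  [accepting]
'c' @ 3: {1,3,4,5,6,7,8,9,10,11}  [accepting]
'e' @ 4: {1,3,4,5,6,7,8,9,10}  [accepting]
final: {1,3,4,5,6,7,8,9,10}; accept 1 in set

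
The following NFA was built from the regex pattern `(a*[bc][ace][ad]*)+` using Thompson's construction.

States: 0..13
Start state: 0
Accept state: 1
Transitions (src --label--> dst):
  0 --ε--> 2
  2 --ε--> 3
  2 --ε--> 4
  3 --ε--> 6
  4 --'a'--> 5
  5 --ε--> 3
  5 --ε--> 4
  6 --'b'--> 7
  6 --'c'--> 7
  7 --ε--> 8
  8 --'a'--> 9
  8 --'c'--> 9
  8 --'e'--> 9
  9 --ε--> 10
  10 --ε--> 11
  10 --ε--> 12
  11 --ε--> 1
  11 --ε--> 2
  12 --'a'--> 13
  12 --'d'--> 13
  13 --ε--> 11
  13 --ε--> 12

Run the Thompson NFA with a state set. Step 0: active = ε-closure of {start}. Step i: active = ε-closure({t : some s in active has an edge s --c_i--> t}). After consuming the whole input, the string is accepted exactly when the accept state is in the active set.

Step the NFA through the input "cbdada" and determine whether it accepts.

initial (ε-close {0}): {0,2,3,4,6}
'c' @ 1: {7,8}
'b' @ 2: {}  — state set empty
rest 'dada' ignored (set empty)
final: {}; accept 1 not in set

Answer: REJECT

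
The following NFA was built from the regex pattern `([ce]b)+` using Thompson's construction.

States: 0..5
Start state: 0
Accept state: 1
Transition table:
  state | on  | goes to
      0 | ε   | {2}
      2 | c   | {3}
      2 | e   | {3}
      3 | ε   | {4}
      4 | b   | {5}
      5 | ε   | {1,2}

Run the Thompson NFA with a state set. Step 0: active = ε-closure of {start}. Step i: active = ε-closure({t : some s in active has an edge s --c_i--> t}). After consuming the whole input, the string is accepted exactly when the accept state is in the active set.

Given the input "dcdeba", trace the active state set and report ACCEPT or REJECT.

Answer: REJECT

Derivation:
S₀ = ε-closure({0}) = {0,2}
'd' @ 1: {}  — dead — no transitions
rest 'cdeba' ignored (set empty)
end set {} — state 1 not in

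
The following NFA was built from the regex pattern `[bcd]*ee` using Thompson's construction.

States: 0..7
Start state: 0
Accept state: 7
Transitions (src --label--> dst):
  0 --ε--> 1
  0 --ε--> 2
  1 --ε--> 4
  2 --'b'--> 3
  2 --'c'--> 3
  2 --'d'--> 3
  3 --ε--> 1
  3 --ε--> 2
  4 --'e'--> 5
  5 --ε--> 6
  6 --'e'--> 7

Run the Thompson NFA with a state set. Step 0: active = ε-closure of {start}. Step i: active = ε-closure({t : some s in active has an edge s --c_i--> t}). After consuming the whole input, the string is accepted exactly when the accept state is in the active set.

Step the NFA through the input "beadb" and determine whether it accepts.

initial (ε-close {0}): {0,1,2,4}
'b' @ 1: {1,2,3,4}
'e' @ 2: {5,6}
'a' @ 3: {}  — no active states
rest 'db' ignored (set empty)
after full input: {}  (accept=7 not in)

Answer: REJECT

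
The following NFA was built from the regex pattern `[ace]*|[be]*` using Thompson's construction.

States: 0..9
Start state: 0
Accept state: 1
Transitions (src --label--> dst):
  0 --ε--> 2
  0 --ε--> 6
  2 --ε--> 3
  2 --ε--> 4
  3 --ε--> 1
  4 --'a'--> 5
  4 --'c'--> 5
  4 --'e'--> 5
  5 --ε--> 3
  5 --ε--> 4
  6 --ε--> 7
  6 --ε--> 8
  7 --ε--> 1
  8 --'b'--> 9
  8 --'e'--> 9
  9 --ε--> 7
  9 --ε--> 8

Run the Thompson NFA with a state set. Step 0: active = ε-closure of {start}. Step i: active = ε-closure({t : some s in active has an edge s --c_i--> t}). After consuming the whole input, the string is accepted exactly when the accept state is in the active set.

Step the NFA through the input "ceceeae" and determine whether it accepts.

Answer: ACCEPT

Steps:
initial (ε-close {0}): {0,1,2,3,4,6,7,8}
'c' @ 1: {1,3,4,5}  ✓accept
'e' @ 2: {1,3,4,5}  ✓accept
'c' @ 3: {1,3,4,5}  ✓accept
'e' @ 4: {1,3,4,5}  ✓accept
'e' @ 5: {1,3,4,5}  ✓accept
'a' @ 6: {1,3,4,5}  ✓accept
'e' @ 7: {1,3,4,5}  ✓accept
end set {1,3,4,5} — state 1 in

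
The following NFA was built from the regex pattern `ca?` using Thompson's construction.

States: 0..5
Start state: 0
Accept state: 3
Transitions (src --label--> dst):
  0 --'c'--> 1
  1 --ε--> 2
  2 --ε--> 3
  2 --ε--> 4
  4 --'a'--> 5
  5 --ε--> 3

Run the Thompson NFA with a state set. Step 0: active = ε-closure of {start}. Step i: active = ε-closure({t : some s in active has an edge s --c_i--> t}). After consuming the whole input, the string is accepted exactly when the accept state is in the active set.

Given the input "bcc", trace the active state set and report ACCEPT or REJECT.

S₀ = ε-closure({0}) = {0}
'b' @ 1: {}  — no active states
rest 'cc' ignored (set empty)
after full input: {}  (accept=3 not in)

Answer: REJECT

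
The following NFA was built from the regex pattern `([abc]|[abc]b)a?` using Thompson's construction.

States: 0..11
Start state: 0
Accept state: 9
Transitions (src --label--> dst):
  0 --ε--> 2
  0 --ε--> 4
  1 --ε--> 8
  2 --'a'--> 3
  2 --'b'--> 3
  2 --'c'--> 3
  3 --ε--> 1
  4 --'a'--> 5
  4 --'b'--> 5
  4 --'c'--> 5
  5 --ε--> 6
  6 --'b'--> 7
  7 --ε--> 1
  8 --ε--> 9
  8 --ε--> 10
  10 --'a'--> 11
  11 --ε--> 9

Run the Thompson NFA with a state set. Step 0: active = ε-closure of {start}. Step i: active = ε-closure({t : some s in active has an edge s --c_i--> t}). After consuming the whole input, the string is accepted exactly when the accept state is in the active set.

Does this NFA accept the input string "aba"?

Answer: ACCEPT

Trace:
start: ε-closure({0}) = {0,2,4}
'a' @ 1: {1,3,5,6,8,9,10}  [accepting]
'b' @ 2: {1,7,8,9,10}  [accepting]
'a' @ 3: {9,11}  [accepting]
end set {9,11} — state 9 in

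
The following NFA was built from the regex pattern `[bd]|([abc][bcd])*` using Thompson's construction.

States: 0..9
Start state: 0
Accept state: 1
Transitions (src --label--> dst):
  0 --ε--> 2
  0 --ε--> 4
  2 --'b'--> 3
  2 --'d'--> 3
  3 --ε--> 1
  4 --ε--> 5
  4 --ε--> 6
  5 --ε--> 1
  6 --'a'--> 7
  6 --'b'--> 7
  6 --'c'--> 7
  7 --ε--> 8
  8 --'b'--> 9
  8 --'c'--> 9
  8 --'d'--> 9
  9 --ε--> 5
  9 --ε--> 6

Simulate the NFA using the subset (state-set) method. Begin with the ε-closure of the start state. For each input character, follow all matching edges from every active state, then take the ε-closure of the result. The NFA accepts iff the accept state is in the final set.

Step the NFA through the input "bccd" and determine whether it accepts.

Answer: ACCEPT

Trace:
initial (ε-close {0}): {0,1,2,4,5,6}
'b' @ 1: {1,3,7,8}  ✓accept
'c' @ 2: {1,5,6,9}  ✓accept
'c' @ 3: {7,8}
'd' @ 4: {1,5,6,9}  ✓accept
final: {1,5,6,9}; accept 1 in set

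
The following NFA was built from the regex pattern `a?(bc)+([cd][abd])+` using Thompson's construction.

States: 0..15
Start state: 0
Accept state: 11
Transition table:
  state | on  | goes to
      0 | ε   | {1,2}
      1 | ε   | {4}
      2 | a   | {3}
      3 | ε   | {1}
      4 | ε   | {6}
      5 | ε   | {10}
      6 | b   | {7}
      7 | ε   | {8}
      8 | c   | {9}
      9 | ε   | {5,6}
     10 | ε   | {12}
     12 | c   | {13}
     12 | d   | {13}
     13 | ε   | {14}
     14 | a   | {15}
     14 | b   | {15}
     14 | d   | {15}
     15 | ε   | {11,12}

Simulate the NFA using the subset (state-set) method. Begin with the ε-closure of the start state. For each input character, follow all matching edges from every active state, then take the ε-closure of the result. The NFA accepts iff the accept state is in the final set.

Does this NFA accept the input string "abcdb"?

S₀ = ε-closure({0}) = {0,1,2,4,6}
'a' @ 1: {1,3,4,6}
'b' @ 2: {7,8}
'c' @ 3: {5,6,9,10,12}
'd' @ 4: {13,14}
'b' @ 5: {11,12,15}  ✓accept
end set {11,12,15} — state 11 in

Answer: ACCEPT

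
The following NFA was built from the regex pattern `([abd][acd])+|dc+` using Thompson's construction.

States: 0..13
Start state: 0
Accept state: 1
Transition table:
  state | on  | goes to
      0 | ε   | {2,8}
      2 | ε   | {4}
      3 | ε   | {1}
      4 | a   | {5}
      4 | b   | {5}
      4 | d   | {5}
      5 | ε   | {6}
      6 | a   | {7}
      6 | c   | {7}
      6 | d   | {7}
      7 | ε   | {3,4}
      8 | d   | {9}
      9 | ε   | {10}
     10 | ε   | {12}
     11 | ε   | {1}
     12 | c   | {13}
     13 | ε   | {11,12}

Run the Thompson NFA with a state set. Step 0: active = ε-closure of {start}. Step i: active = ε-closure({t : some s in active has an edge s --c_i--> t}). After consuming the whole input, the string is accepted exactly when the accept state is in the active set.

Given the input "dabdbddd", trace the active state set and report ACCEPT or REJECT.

Answer: ACCEPT

Derivation:
S₀ = ε-closure({0}) = {0,2,4,8}
'd' @ 1: {5,6,9,10,12}
'a' @ 2: {1,3,4,7}  ✓accept
'b' @ 3: {5,6}
'd' @ 4: {1,3,4,7}  ✓accept
'b' @ 5: {5,6}
'd' @ 6: {1,3,4,7}  ✓accept
'd' @ 7: {5,6}
'd' @ 8: {1,3,4,7}  ✓accept
end set {1,3,4,7} — state 1 in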